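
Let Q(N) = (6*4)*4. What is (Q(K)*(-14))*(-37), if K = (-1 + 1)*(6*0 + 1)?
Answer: 49728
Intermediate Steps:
K = 0 (K = 0*(0 + 1) = 0*1 = 0)
Q(N) = 96 (Q(N) = 24*4 = 96)
(Q(K)*(-14))*(-37) = (96*(-14))*(-37) = -1344*(-37) = 49728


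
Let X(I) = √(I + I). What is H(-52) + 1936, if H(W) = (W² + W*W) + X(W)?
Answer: 7344 + 2*I*√26 ≈ 7344.0 + 10.198*I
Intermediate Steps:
X(I) = √2*√I (X(I) = √(2*I) = √2*√I)
H(W) = 2*W² + √2*√W (H(W) = (W² + W*W) + √2*√W = (W² + W²) + √2*√W = 2*W² + √2*√W)
H(-52) + 1936 = (2*(-52)² + √2*√(-52)) + 1936 = (2*2704 + √2*(2*I*√13)) + 1936 = (5408 + 2*I*√26) + 1936 = 7344 + 2*I*√26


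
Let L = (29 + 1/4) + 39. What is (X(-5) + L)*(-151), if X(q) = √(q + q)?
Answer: -41223/4 - 151*I*√10 ≈ -10306.0 - 477.5*I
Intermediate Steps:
L = 273/4 (L = (29 + ¼) + 39 = 117/4 + 39 = 273/4 ≈ 68.250)
X(q) = √2*√q (X(q) = √(2*q) = √2*√q)
(X(-5) + L)*(-151) = (√2*√(-5) + 273/4)*(-151) = (√2*(I*√5) + 273/4)*(-151) = (I*√10 + 273/4)*(-151) = (273/4 + I*√10)*(-151) = -41223/4 - 151*I*√10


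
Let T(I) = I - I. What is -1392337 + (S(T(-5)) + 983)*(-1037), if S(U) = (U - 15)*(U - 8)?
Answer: -2536148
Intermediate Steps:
T(I) = 0
S(U) = (-15 + U)*(-8 + U)
-1392337 + (S(T(-5)) + 983)*(-1037) = -1392337 + ((120 + 0**2 - 23*0) + 983)*(-1037) = -1392337 + ((120 + 0 + 0) + 983)*(-1037) = -1392337 + (120 + 983)*(-1037) = -1392337 + 1103*(-1037) = -1392337 - 1143811 = -2536148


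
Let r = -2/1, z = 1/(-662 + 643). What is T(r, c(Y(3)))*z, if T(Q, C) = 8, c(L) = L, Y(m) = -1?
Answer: -8/19 ≈ -0.42105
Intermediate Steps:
z = -1/19 (z = 1/(-19) = -1/19 ≈ -0.052632)
r = -2 (r = -2*1 = -2)
T(r, c(Y(3)))*z = 8*(-1/19) = -8/19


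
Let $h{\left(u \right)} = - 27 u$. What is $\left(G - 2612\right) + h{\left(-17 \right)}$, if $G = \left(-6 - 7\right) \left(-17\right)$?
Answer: $-1932$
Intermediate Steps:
$G = 221$ ($G = \left(-13\right) \left(-17\right) = 221$)
$\left(G - 2612\right) + h{\left(-17 \right)} = \left(221 - 2612\right) - -459 = -2391 + 459 = -1932$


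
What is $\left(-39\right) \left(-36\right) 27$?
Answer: $37908$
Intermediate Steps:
$\left(-39\right) \left(-36\right) 27 = 1404 \cdot 27 = 37908$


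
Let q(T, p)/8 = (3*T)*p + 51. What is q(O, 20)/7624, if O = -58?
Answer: -3429/953 ≈ -3.5981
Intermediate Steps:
q(T, p) = 408 + 24*T*p (q(T, p) = 8*((3*T)*p + 51) = 8*(3*T*p + 51) = 8*(51 + 3*T*p) = 408 + 24*T*p)
q(O, 20)/7624 = (408 + 24*(-58)*20)/7624 = (408 - 27840)*(1/7624) = -27432*1/7624 = -3429/953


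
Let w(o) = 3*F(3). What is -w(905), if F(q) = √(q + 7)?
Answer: -3*√10 ≈ -9.4868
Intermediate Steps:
F(q) = √(7 + q)
w(o) = 3*√10 (w(o) = 3*√(7 + 3) = 3*√10)
-w(905) = -3*√10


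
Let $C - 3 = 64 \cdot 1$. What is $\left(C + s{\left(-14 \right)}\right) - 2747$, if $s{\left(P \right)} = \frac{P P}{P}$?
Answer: $-2694$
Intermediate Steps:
$s{\left(P \right)} = P$ ($s{\left(P \right)} = \frac{P^{2}}{P} = P$)
$C = 67$ ($C = 3 + 64 \cdot 1 = 3 + 64 = 67$)
$\left(C + s{\left(-14 \right)}\right) - 2747 = \left(67 - 14\right) - 2747 = 53 - 2747 = -2694$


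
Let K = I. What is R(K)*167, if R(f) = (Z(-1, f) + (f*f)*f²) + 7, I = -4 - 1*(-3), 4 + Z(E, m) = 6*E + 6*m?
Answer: -1336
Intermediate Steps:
Z(E, m) = -4 + 6*E + 6*m (Z(E, m) = -4 + (6*E + 6*m) = -4 + 6*E + 6*m)
I = -1 (I = -4 + 3 = -1)
K = -1
R(f) = -3 + f⁴ + 6*f (R(f) = ((-4 + 6*(-1) + 6*f) + (f*f)*f²) + 7 = ((-4 - 6 + 6*f) + f²*f²) + 7 = ((-10 + 6*f) + f⁴) + 7 = (-10 + f⁴ + 6*f) + 7 = -3 + f⁴ + 6*f)
R(K)*167 = (-3 + (-1)⁴ + 6*(-1))*167 = (-3 + 1 - 6)*167 = -8*167 = -1336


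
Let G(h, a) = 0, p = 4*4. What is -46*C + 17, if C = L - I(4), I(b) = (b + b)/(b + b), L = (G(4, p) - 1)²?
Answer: 17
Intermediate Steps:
p = 16
L = 1 (L = (0 - 1)² = (-1)² = 1)
I(b) = 1 (I(b) = (2*b)/((2*b)) = (2*b)*(1/(2*b)) = 1)
C = 0 (C = 1 - 1*1 = 1 - 1 = 0)
-46*C + 17 = -46*0 + 17 = 0 + 17 = 17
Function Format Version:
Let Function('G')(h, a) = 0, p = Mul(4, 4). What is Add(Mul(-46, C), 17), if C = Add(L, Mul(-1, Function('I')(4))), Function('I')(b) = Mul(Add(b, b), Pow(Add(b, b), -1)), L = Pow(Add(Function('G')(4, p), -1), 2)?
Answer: 17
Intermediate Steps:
p = 16
L = 1 (L = Pow(Add(0, -1), 2) = Pow(-1, 2) = 1)
Function('I')(b) = 1 (Function('I')(b) = Mul(Mul(2, b), Pow(Mul(2, b), -1)) = Mul(Mul(2, b), Mul(Rational(1, 2), Pow(b, -1))) = 1)
C = 0 (C = Add(1, Mul(-1, 1)) = Add(1, -1) = 0)
Add(Mul(-46, C), 17) = Add(Mul(-46, 0), 17) = Add(0, 17) = 17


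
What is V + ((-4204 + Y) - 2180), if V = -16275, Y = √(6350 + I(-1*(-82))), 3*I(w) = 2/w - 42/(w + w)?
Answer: -22659 + √384271926/246 ≈ -22579.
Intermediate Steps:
I(w) = -19/(3*w) (I(w) = (2/w - 42/(w + w))/3 = (2/w - 42*1/(2*w))/3 = (2/w - 21/w)/3 = (-19/w)/3 = -19/(3*w))
Y = √384271926/246 (Y = √(6350 - 19/(3*((-1*(-82))))) = √(6350 - 19/3/82) = √(6350 - 19/3*1/82) = √(6350 - 19/246) = √(1562081/246) = √384271926/246 ≈ 79.686)
V + ((-4204 + Y) - 2180) = -16275 + ((-4204 + √384271926/246) - 2180) = -16275 + (-6384 + √384271926/246) = -22659 + √384271926/246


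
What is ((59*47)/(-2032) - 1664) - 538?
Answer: -4477237/2032 ≈ -2203.4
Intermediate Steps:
((59*47)/(-2032) - 1664) - 538 = (2773*(-1/2032) - 1664) - 538 = (-2773/2032 - 1664) - 538 = -3384021/2032 - 538 = -4477237/2032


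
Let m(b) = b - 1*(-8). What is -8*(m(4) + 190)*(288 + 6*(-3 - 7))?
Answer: -368448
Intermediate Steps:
m(b) = 8 + b (m(b) = b + 8 = 8 + b)
-8*(m(4) + 190)*(288 + 6*(-3 - 7)) = -8*((8 + 4) + 190)*(288 + 6*(-3 - 7)) = -8*(12 + 190)*(288 + 6*(-10)) = -1616*(288 - 60) = -1616*228 = -8*46056 = -368448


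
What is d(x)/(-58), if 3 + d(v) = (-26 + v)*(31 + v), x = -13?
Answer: 705/58 ≈ 12.155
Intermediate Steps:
d(v) = -3 + (-26 + v)*(31 + v)
d(x)/(-58) = (-809 + (-13)**2 + 5*(-13))/(-58) = -(-809 + 169 - 65)/58 = -1/58*(-705) = 705/58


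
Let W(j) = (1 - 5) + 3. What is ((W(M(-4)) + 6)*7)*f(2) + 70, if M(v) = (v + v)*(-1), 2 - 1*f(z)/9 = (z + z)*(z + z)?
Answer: -4340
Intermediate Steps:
f(z) = 18 - 36*z² (f(z) = 18 - 9*(z + z)*(z + z) = 18 - 9*2*z*2*z = 18 - 36*z²)
M(v) = -2*v (M(v) = (2*v)*(-1) = -2*v)
W(j) = -1 (W(j) = -4 + 3 = -1)
((W(M(-4)) + 6)*7)*f(2) + 70 = ((-1 + 6)*7)*(18 - 36*2²) + 70 = (5*7)*(18 - 36*4) + 70 = 35*(18 - 144) + 70 = 35*(-126) + 70 = -4410 + 70 = -4340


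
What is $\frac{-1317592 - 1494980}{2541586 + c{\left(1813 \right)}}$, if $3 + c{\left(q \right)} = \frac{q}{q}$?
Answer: $- \frac{703143}{635396} \approx -1.1066$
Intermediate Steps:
$c{\left(q \right)} = -2$ ($c{\left(q \right)} = -3 + \frac{q}{q} = -3 + 1 = -2$)
$\frac{-1317592 - 1494980}{2541586 + c{\left(1813 \right)}} = \frac{-1317592 - 1494980}{2541586 - 2} = - \frac{2812572}{2541584} = \left(-2812572\right) \frac{1}{2541584} = - \frac{703143}{635396}$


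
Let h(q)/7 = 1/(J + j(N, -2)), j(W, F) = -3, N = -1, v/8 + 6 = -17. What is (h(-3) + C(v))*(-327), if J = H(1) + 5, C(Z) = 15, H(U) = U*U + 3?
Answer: -10573/2 ≈ -5286.5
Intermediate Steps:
v = -184 (v = -48 + 8*(-17) = -48 - 136 = -184)
H(U) = 3 + U² (H(U) = U² + 3 = 3 + U²)
J = 9 (J = (3 + 1²) + 5 = (3 + 1) + 5 = 4 + 5 = 9)
h(q) = 7/6 (h(q) = 7/(9 - 3) = 7/6)
(h(-3) + C(v))*(-327) = (7/6 + 15)*(-327) = (97/6)*(-327) = -10573/2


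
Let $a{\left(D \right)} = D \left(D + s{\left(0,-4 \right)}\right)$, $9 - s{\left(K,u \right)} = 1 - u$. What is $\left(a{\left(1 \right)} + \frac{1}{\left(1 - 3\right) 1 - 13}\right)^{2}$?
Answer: $\frac{5476}{225} \approx 24.338$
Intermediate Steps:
$s{\left(K,u \right)} = 8 + u$ ($s{\left(K,u \right)} = 9 - \left(1 - u\right) = 9 + \left(-1 + u\right) = 8 + u$)
$a{\left(D \right)} = D \left(4 + D\right)$ ($a{\left(D \right)} = D \left(D + \left(8 - 4\right)\right) = D \left(D + 4\right) = D \left(4 + D\right)$)
$\left(a{\left(1 \right)} + \frac{1}{\left(1 - 3\right) 1 - 13}\right)^{2} = \left(1 \left(4 + 1\right) + \frac{1}{\left(1 - 3\right) 1 - 13}\right)^{2} = \left(1 \cdot 5 + \frac{1}{\left(-2\right) 1 - 13}\right)^{2} = \left(5 + \frac{1}{-2 - 13}\right)^{2} = \left(5 + \frac{1}{-15}\right)^{2} = \left(5 - \frac{1}{15}\right)^{2} = \left(\frac{74}{15}\right)^{2} = \frac{5476}{225}$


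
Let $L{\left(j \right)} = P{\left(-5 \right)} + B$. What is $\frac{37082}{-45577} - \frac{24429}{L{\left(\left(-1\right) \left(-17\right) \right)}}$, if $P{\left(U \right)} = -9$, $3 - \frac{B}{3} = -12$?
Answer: $- \frac{371578495}{546924} \approx -679.4$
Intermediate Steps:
$B = 45$ ($B = 9 - -36 = 9 + 36 = 45$)
$L{\left(j \right)} = 36$ ($L{\left(j \right)} = -9 + 45 = 36$)
$\frac{37082}{-45577} - \frac{24429}{L{\left(\left(-1\right) \left(-17\right) \right)}} = \frac{37082}{-45577} - \frac{24429}{36} = 37082 \left(- \frac{1}{45577}\right) - \frac{8143}{12} = - \frac{37082}{45577} - \frac{8143}{12} = - \frac{371578495}{546924}$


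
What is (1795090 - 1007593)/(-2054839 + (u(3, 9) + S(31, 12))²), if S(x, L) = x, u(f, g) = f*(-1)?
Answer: -262499/684685 ≈ -0.38339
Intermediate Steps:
u(f, g) = -f
(1795090 - 1007593)/(-2054839 + (u(3, 9) + S(31, 12))²) = (1795090 - 1007593)/(-2054839 + (-1*3 + 31)²) = 787497/(-2054839 + (-3 + 31)²) = 787497/(-2054839 + 28²) = 787497/(-2054839 + 784) = 787497/(-2054055) = 787497*(-1/2054055) = -262499/684685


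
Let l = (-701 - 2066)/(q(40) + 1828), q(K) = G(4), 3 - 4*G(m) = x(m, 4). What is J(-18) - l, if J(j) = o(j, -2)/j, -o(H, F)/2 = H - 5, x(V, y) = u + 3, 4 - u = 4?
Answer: -17141/16452 ≈ -1.0419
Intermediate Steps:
u = 0 (u = 4 - 1*4 = 4 - 4 = 0)
x(V, y) = 3 (x(V, y) = 0 + 3 = 3)
G(m) = 0 (G(m) = ¾ - ¼*3 = ¾ - ¾ = 0)
q(K) = 0
l = -2767/1828 (l = (-701 - 2066)/(0 + 1828) = -2767/1828 ≈ -1.5137)
o(H, F) = 10 - 2*H (o(H, F) = -2*(H - 5) = -2*(-5 + H) = 10 - 2*H)
J(j) = (10 - 2*j)/j
J(-18) - l = (-2 + 10/(-18)) - 1*(-2767/1828) = (-2 + 10*(-1/18)) + 2767/1828 = (-2 - 5/9) + 2767/1828 = -23/9 + 2767/1828 = -17141/16452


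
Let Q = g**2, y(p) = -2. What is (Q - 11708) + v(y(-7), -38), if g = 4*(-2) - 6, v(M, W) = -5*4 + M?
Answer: -11534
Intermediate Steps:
v(M, W) = -20 + M
g = -14 (g = -8 - 6 = -14)
Q = 196 (Q = (-14)**2 = 196)
(Q - 11708) + v(y(-7), -38) = (196 - 11708) + (-20 - 2) = -11512 - 22 = -11534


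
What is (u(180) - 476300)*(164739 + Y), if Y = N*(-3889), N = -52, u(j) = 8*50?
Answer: -174639595300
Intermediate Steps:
u(j) = 400
Y = 202228 (Y = -52*(-3889) = 202228)
(u(180) - 476300)*(164739 + Y) = (400 - 476300)*(164739 + 202228) = -475900*366967 = -174639595300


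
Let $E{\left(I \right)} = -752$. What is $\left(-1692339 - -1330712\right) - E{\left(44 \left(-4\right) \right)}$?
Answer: $-360875$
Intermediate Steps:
$\left(-1692339 - -1330712\right) - E{\left(44 \left(-4\right) \right)} = \left(-1692339 - -1330712\right) - -752 = \left(-1692339 + 1330712\right) + 752 = -361627 + 752 = -360875$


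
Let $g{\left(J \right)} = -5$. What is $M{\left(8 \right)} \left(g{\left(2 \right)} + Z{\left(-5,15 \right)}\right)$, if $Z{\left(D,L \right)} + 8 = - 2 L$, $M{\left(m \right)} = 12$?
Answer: $-516$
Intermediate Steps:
$Z{\left(D,L \right)} = -8 - 2 L$
$M{\left(8 \right)} \left(g{\left(2 \right)} + Z{\left(-5,15 \right)}\right) = 12 \left(-5 - 38\right) = 12 \left(-43\right) = -516$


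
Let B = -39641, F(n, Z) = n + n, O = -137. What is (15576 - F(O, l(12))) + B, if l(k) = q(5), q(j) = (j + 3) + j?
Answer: -23791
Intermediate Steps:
q(j) = 3 + 2*j (q(j) = (3 + j) + j = 3 + 2*j)
l(k) = 13 (l(k) = 3 + 2*5 = 3 + 10 = 13)
F(n, Z) = 2*n
(15576 - F(O, l(12))) + B = (15576 - 2*(-137)) - 39641 = (15576 - 1*(-274)) - 39641 = (15576 + 274) - 39641 = 15850 - 39641 = -23791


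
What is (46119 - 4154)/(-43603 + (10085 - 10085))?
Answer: -5995/6229 ≈ -0.96243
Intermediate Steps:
(46119 - 4154)/(-43603 + (10085 - 10085)) = 41965/(-43603 + 0) = 41965/(-43603) = 41965*(-1/43603) = -5995/6229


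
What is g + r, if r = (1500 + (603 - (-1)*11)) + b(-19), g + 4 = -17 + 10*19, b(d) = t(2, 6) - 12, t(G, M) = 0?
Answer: 2271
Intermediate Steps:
b(d) = -12 (b(d) = 0 - 12 = -12)
g = 169 (g = -4 + (-17 + 10*19) = -4 + (-17 + 190) = -4 + 173 = 169)
r = 2102 (r = (1500 + (603 - (-1)*11)) - 12 = (1500 + (603 - 1*(-11))) - 12 = (1500 + (603 + 11)) - 12 = (1500 + 614) - 12 = 2114 - 12 = 2102)
g + r = 169 + 2102 = 2271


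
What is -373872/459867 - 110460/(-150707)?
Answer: -1849406228/23101725323 ≈ -0.080055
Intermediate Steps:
-373872/459867 - 110460/(-150707) = -373872*1/459867 - 110460*(-1/150707) = -124624/153289 + 110460/150707 = -1849406228/23101725323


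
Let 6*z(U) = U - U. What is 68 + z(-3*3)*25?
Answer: 68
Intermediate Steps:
z(U) = 0 (z(U) = (U - U)/6 = (1/6)*0 = 0)
68 + z(-3*3)*25 = 68 + 0*25 = 68 + 0 = 68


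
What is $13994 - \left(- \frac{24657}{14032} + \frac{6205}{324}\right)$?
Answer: $\frac{15885698525}{1136592} \approx 13977.0$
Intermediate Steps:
$13994 - \left(- \frac{24657}{14032} + \frac{6205}{324}\right) = 13994 - \left(- \frac{24657}{14032} + \frac{12410}{648}\right) = 13994 + \left(\left(-12410\right) \frac{1}{648} + \frac{24657}{14032}\right) = 13994 + \left(- \frac{6205}{324} + \frac{24657}{14032}\right) = 13994 - \frac{19769923}{1136592} = \frac{15885698525}{1136592}$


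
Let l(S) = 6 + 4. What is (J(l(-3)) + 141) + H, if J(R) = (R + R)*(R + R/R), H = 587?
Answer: 948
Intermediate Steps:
l(S) = 10
J(R) = 2*R*(1 + R) (J(R) = (2*R)*(R + 1) = (2*R)*(1 + R) = 2*R*(1 + R))
(J(l(-3)) + 141) + H = (2*10*(1 + 10) + 141) + 587 = (2*10*11 + 141) + 587 = (220 + 141) + 587 = 361 + 587 = 948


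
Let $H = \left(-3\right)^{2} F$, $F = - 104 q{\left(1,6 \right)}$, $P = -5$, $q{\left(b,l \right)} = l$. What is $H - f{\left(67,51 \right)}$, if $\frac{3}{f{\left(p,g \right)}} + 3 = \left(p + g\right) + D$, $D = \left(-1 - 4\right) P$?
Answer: $- \frac{786243}{140} \approx -5616.0$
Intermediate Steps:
$D = 25$ ($D = \left(-1 - 4\right) \left(-5\right) = \left(-5\right) \left(-5\right) = 25$)
$f{\left(p,g \right)} = \frac{3}{22 + g + p}$ ($f{\left(p,g \right)} = \frac{3}{-3 + \left(\left(p + g\right) + 25\right)} = \frac{3}{-3 + \left(\left(g + p\right) + 25\right)} = \frac{3}{-3 + \left(25 + g + p\right)} = \frac{3}{22 + g + p}$)
$F = -624$ ($F = \left(-104\right) 6 = -624$)
$H = -5616$ ($H = \left(-3\right)^{2} \left(-624\right) = 9 \left(-624\right) = -5616$)
$H - f{\left(67,51 \right)} = -5616 - \frac{3}{22 + 51 + 67} = -5616 - \frac{3}{140} = - \frac{786243}{140}$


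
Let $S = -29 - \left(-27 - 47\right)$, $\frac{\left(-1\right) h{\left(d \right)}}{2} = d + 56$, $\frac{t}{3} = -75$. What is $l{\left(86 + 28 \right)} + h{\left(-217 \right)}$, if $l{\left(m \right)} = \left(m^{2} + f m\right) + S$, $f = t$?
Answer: $-12287$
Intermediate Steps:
$t = -225$ ($t = 3 \left(-75\right) = -225$)
$h{\left(d \right)} = -112 - 2 d$ ($h{\left(d \right)} = - 2 \left(d + 56\right) = - 2 \left(56 + d\right) = -112 - 2 d$)
$f = -225$
$S = 45$ ($S = -29 - \left(-27 - 47\right) = -29 - -74 = -29 + 74 = 45$)
$l{\left(m \right)} = 45 + m^{2} - 225 m$ ($l{\left(m \right)} = \left(m^{2} - 225 m\right) + 45 = 45 + m^{2} - 225 m$)
$l{\left(86 + 28 \right)} + h{\left(-217 \right)} = \left(45 + \left(86 + 28\right)^{2} - 225 \left(86 + 28\right)\right) - -322 = \left(45 + 114^{2} - 25650\right) + \left(-112 + 434\right) = \left(45 + 12996 - 25650\right) + 322 = -12609 + 322 = -12287$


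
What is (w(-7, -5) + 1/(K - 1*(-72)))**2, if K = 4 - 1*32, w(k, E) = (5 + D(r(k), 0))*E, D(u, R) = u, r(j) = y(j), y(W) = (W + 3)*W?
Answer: 52693081/1936 ≈ 27218.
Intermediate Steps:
y(W) = W*(3 + W) (y(W) = (3 + W)*W = W*(3 + W))
r(j) = j*(3 + j)
w(k, E) = E*(5 + k*(3 + k)) (w(k, E) = (5 + k*(3 + k))*E = E*(5 + k*(3 + k)))
K = -28 (K = 4 - 32 = -28)
(w(-7, -5) + 1/(K - 1*(-72)))**2 = (-5*(5 - 7*(3 - 7)) + 1/(-28 - 1*(-72)))**2 = (-5*(5 - 7*(-4)) + 1/(-28 + 72))**2 = (-5*(5 + 28) + 1/44)**2 = (-5*33 + 1/44)**2 = (-165 + 1/44)**2 = (-7259/44)**2 = 52693081/1936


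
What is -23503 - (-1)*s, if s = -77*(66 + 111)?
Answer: -37132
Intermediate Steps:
s = -13629 (s = -77*177 = -13629)
-23503 - (-1)*s = -23503 - (-1)*(-13629) = -23503 - 1*13629 = -23503 - 13629 = -37132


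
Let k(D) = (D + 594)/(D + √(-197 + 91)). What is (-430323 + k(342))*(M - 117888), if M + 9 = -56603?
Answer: 879089006540100/11707 + 16333200*I*√106/11707 ≈ 7.5091e+10 + 14364.0*I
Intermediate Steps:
M = -56612 (M = -9 - 56603 = -56612)
k(D) = (594 + D)/(D + I*√106) (k(D) = (594 + D)/(D + √(-106)) = (594 + D)/(D + I*√106))
(-430323 + k(342))*(M - 117888) = (-430323 + (594 + 342)/(342 + I*√106))*(-56612 - 117888) = (-430323 + 936/(342 + I*√106))*(-174500) = 75091363500 - 163332000/(342 + I*√106)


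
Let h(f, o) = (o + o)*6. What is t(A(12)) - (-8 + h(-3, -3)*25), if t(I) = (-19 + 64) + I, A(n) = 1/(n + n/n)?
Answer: 12390/13 ≈ 953.08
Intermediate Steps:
h(f, o) = 12*o (h(f, o) = (2*o)*6 = 12*o)
A(n) = 1/(1 + n) (A(n) = 1/(n + 1) = 1/(1 + n))
t(I) = 45 + I
t(A(12)) - (-8 + h(-3, -3)*25) = (45 + 1/(1 + 12)) - (-8 + (12*(-3))*25) = (45 + 1/13) - (-8 - 36*25) = (45 + 1/13) - (-8 - 900) = 586/13 - 1*(-908) = 586/13 + 908 = 12390/13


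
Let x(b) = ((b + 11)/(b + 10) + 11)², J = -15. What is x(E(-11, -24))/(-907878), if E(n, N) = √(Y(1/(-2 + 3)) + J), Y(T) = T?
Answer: (-2904*√14 + 12625*I)/(1815756*(-43*I + 10*√14)) ≈ -0.00016094 + 8.7399e-7*I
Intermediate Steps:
E(n, N) = I*√14 (E(n, N) = √(1/(-2 + 3) - 15) = √(1/1 - 15) = √(1 - 15) = √(-14) = I*√14)
x(b) = (11 + (11 + b)/(10 + b))² (x(b) = ((11 + b)/(10 + b) + 11)² = (11 + (11 + b)/(10 + b))²)
x(E(-11, -24))/(-907878) = ((121 + 12*(I*√14))²/(10 + I*√14)²)/(-907878) = ((121 + 12*I*√14)²/(10 + I*√14)²)*(-1/907878) = -(121 + 12*I*√14)²/(907878*(10 + I*√14)²)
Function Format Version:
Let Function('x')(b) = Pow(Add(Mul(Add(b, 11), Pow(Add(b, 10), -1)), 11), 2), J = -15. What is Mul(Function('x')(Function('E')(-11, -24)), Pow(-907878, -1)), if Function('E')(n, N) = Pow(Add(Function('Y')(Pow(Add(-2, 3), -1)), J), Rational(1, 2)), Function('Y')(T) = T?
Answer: Mul(Rational(1, 1815756), Pow(Add(Mul(-43, I), Mul(10, Pow(14, Rational(1, 2)))), -1), Add(Mul(-2904, Pow(14, Rational(1, 2))), Mul(12625, I))) ≈ Add(-0.00016094, Mul(8.7399e-7, I))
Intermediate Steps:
Function('E')(n, N) = Mul(I, Pow(14, Rational(1, 2))) (Function('E')(n, N) = Pow(Add(Pow(Add(-2, 3), -1), -15), Rational(1, 2)) = Pow(Add(Pow(1, -1), -15), Rational(1, 2)) = Pow(Add(1, -15), Rational(1, 2)) = Pow(-14, Rational(1, 2)) = Mul(I, Pow(14, Rational(1, 2))))
Function('x')(b) = Pow(Add(11, Mul(Pow(Add(10, b), -1), Add(11, b))), 2) (Function('x')(b) = Pow(Add(Mul(Add(11, b), Pow(Add(10, b), -1)), 11), 2) = Pow(Add(Mul(Pow(Add(10, b), -1), Add(11, b)), 11), 2) = Pow(Add(11, Mul(Pow(Add(10, b), -1), Add(11, b))), 2))
Mul(Function('x')(Function('E')(-11, -24)), Pow(-907878, -1)) = Mul(Mul(Pow(Add(10, Mul(I, Pow(14, Rational(1, 2)))), -2), Pow(Add(121, Mul(12, Mul(I, Pow(14, Rational(1, 2))))), 2)), Pow(-907878, -1)) = Mul(Mul(Pow(Add(10, Mul(I, Pow(14, Rational(1, 2)))), -2), Pow(Add(121, Mul(12, I, Pow(14, Rational(1, 2)))), 2)), Rational(-1, 907878)) = Mul(Rational(-1, 907878), Pow(Add(10, Mul(I, Pow(14, Rational(1, 2)))), -2), Pow(Add(121, Mul(12, I, Pow(14, Rational(1, 2)))), 2))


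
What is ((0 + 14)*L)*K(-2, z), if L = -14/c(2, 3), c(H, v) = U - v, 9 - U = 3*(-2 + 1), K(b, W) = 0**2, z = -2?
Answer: 0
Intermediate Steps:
K(b, W) = 0
U = 12 (U = 9 - 3*(-2 + 1) = 9 - 3*(-1) = 9 - 1*(-3) = 9 + 3 = 12)
c(H, v) = 12 - v
L = -14/9 (L = -14/(12 - 1*3) = -14/(12 - 3) = -14/9 ≈ -1.5556)
((0 + 14)*L)*K(-2, z) = ((0 + 14)*(-14/9))*0 = (14*(-14/9))*0 = -196/9*0 = 0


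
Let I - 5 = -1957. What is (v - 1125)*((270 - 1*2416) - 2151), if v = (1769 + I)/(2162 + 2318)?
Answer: 21657666351/4480 ≈ 4.8343e+6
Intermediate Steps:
I = -1952 (I = 5 - 1957 = -1952)
v = -183/4480 (v = (1769 - 1952)/(2162 + 2318) = -183/4480 ≈ -0.040848)
(v - 1125)*((270 - 1*2416) - 2151) = (-183/4480 - 1125)*((270 - 1*2416) - 2151) = -5040183*((270 - 2416) - 2151)/4480 = -5040183*(-2146 - 2151)/4480 = -5040183/4480*(-4297) = 21657666351/4480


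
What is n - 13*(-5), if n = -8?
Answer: 57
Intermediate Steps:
n - 13*(-5) = -8 - 13*(-5) = -8 + 65 = 57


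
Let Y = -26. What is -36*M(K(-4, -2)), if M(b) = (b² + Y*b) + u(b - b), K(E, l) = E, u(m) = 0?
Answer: -4320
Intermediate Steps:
M(b) = b² - 26*b (M(b) = (b² - 26*b) + 0 = b² - 26*b)
-36*M(K(-4, -2)) = -(-144)*(-26 - 4) = -(-144)*(-30) = -36*120 = -4320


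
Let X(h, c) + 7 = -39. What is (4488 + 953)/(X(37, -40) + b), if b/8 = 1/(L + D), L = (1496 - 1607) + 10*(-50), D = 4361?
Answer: -10201875/86246 ≈ -118.29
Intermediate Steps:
X(h, c) = -46 (X(h, c) = -7 - 39 = -46)
L = -611 (L = -111 - 500 = -611)
b = 4/1875 (b = 8/(-611 + 4361) = 8/3750 = 8*(1/3750) = 4/1875 ≈ 0.0021333)
(4488 + 953)/(X(37, -40) + b) = (4488 + 953)/(-46 + 4/1875) = 5441/(-86246/1875) = 5441*(-1875/86246) = -10201875/86246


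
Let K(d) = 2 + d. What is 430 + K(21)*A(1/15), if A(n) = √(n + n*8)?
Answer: 430 + 23*√15/5 ≈ 447.82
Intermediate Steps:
A(n) = 3*√n (A(n) = √(n + 8*n) = √(9*n) = 3*√n)
430 + K(21)*A(1/15) = 430 + (2 + 21)*(3*√(1/15)) = 430 + 23*(3*√(1/15)) = 430 + 23*(3*(√15/15)) = 430 + 23*(√15/5) = 430 + 23*√15/5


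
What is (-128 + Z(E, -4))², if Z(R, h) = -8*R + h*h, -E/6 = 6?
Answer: 30976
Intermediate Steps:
E = -36 (E = -6*6 = -36)
Z(R, h) = h² - 8*R (Z(R, h) = -8*R + h² = h² - 8*R)
(-128 + Z(E, -4))² = (-128 + ((-4)² - 8*(-36)))² = (-128 + (16 + 288))² = (-128 + 304)² = 176² = 30976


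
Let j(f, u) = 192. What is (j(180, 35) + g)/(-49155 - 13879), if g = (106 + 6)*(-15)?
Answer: 744/31517 ≈ 0.023606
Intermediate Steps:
g = -1680 (g = 112*(-15) = -1680)
(j(180, 35) + g)/(-49155 - 13879) = (192 - 1680)/(-49155 - 13879) = -1488/(-63034) = -1488*(-1/63034) = 744/31517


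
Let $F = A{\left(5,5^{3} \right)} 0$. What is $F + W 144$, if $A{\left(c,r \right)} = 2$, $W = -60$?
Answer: $-8640$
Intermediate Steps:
$F = 0$ ($F = 2 \cdot 0 = 0$)
$F + W 144 = 0 - 8640 = -8640$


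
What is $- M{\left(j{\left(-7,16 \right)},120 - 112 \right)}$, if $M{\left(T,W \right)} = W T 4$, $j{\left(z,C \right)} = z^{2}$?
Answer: $-1568$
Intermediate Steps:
$M{\left(T,W \right)} = 4 T W$ ($M{\left(T,W \right)} = T W 4 = 4 T W$)
$- M{\left(j{\left(-7,16 \right)},120 - 112 \right)} = - 4 \left(-7\right)^{2} \left(120 - 112\right) = - 4 \cdot 49 \cdot 8 = \left(-1\right) 1568 = -1568$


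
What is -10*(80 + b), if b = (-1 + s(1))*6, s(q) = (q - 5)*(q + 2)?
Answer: -20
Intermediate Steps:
s(q) = (-5 + q)*(2 + q)
b = -78 (b = (-1 + (-10 + 1² - 3*1))*6 = (-1 + (-10 + 1 - 3))*6 = (-1 - 12)*6 = -13*6 = -78)
-10*(80 + b) = -10*(80 - 78) = -10*2 = -20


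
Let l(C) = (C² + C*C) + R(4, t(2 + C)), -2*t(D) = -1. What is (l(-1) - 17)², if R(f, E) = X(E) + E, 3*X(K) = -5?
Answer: 9409/36 ≈ 261.36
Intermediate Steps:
X(K) = -5/3 (X(K) = (⅓)*(-5) = -5/3)
t(D) = ½ (t(D) = -½*(-1) = ½)
R(f, E) = -5/3 + E
l(C) = -7/6 + 2*C² (l(C) = (C² + C*C) + (-5/3 + ½) = (C² + C²) - 7/6 = 2*C² - 7/6 = -7/6 + 2*C²)
(l(-1) - 17)² = ((-7/6 + 2*(-1)²) - 17)² = ((-7/6 + 2*1) - 17)² = ((-7/6 + 2) - 17)² = (⅚ - 17)² = (-97/6)² = 9409/36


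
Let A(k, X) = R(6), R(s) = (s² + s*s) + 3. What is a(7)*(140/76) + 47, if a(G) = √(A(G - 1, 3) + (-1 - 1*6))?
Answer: 47 + 70*√17/19 ≈ 62.190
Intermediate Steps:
R(s) = 3 + 2*s² (R(s) = (s² + s²) + 3 = 2*s² + 3 = 3 + 2*s²)
A(k, X) = 75 (A(k, X) = 3 + 2*6² = 3 + 2*36 = 3 + 72 = 75)
a(G) = 2*√17 (a(G) = √(75 + (-1 - 1*6)) = √(75 + (-1 - 6)) = √(75 - 7) = √68 = 2*√17)
a(7)*(140/76) + 47 = (2*√17)*(140/76) + 47 = (2*√17)*(140*(1/76)) + 47 = (2*√17)*(35/19) + 47 = 70*√17/19 + 47 = 47 + 70*√17/19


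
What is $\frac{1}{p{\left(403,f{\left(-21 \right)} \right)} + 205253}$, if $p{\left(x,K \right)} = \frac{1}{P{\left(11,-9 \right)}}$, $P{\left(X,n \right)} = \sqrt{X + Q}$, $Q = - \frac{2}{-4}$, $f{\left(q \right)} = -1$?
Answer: $\frac{4720819}{968962262205} - \frac{\sqrt{46}}{968962262205} \approx 4.872 \cdot 10^{-6}$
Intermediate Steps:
$Q = \frac{1}{2}$ ($Q = \left(-2\right) \left(- \frac{1}{4}\right) = \frac{1}{2} \approx 0.5$)
$P{\left(X,n \right)} = \sqrt{\frac{1}{2} + X}$ ($P{\left(X,n \right)} = \sqrt{X + \frac{1}{2}} = \sqrt{\frac{1}{2} + X}$)
$p{\left(x,K \right)} = \frac{\sqrt{46}}{23}$ ($p{\left(x,K \right)} = \frac{1}{\frac{1}{2} \sqrt{2 + 4 \cdot 11}} = \frac{1}{\frac{1}{2} \sqrt{2 + 44}} = \frac{1}{\frac{1}{2} \sqrt{46}} = \frac{\sqrt{46}}{23}$)
$\frac{1}{p{\left(403,f{\left(-21 \right)} \right)} + 205253} = \frac{1}{\frac{\sqrt{46}}{23} + 205253} = \frac{1}{205253 + \frac{\sqrt{46}}{23}}$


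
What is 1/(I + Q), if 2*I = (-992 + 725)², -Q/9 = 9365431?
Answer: -2/168506469 ≈ -1.1869e-8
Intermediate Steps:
Q = -84288879 (Q = -9*9365431 = -84288879)
I = 71289/2 (I = (-992 + 725)²/2 = (½)*(-267)² = (½)*71289 = 71289/2 ≈ 35645.)
1/(I + Q) = 1/(71289/2 - 84288879) = 1/(-168506469/2) = -2/168506469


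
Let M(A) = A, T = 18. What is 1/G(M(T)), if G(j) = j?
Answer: 1/18 ≈ 0.055556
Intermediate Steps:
1/G(M(T)) = 1/18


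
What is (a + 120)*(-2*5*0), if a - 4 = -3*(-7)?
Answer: 0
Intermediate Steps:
a = 25 (a = 4 - 3*(-7) = 4 + 21 = 25)
(a + 120)*(-2*5*0) = (25 + 120)*(-2*5*0) = 145*(-10*0) = 145*0 = 0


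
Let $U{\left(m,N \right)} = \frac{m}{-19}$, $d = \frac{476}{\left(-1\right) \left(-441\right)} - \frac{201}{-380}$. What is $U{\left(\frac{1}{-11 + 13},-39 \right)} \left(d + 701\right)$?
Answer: $- \frac{16820443}{909720} \approx -18.49$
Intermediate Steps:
$d = \frac{38503}{23940}$ ($d = \frac{476}{441} - - \frac{201}{380} = 476 \cdot \frac{1}{441} + \frac{201}{380} = \frac{68}{63} + \frac{201}{380} = \frac{38503}{23940} \approx 1.6083$)
$U{\left(m,N \right)} = - \frac{m}{19}$ ($U{\left(m,N \right)} = m \left(- \frac{1}{19}\right) = - \frac{m}{19}$)
$U{\left(\frac{1}{-11 + 13},-39 \right)} \left(d + 701\right) = - \frac{1}{19 \left(-11 + 13\right)} \left(\frac{38503}{23940} + 701\right) = - \frac{1}{19 \cdot 2} \cdot \frac{16820443}{23940} = \left(- \frac{1}{19}\right) \frac{1}{2} \cdot \frac{16820443}{23940} = \left(- \frac{1}{38}\right) \frac{16820443}{23940} = - \frac{16820443}{909720}$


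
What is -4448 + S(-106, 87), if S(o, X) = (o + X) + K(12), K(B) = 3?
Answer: -4464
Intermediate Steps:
S(o, X) = 3 + X + o (S(o, X) = (o + X) + 3 = (X + o) + 3 = 3 + X + o)
-4448 + S(-106, 87) = -4448 + (3 + 87 - 106) = -4448 - 16 = -4464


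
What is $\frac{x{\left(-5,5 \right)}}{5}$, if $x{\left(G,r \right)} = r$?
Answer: $1$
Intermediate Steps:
$\frac{x{\left(-5,5 \right)}}{5} = \frac{5}{5} = 5 \cdot \frac{1}{5} = 1$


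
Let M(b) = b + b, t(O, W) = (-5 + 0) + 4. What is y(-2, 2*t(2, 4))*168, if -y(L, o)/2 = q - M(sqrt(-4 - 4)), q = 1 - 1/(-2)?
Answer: -504 + 1344*I*sqrt(2) ≈ -504.0 + 1900.7*I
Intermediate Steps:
q = 3/2 (q = 1 - 1*(-1/2) = 1 + 1/2 = 3/2 ≈ 1.5000)
t(O, W) = -1 (t(O, W) = -5 + 4 = -1)
M(b) = 2*b
y(L, o) = -3 + 8*I*sqrt(2) (y(L, o) = -2*(3/2 - 2*sqrt(-4 - 4)) = -2*(3/2 - 2*sqrt(-8)) = -2*(3/2 - 2*2*I*sqrt(2)) = -2*(3/2 - 4*I*sqrt(2)) = -3 + 8*I*sqrt(2))
y(-2, 2*t(2, 4))*168 = (-3 + 8*I*sqrt(2))*168 = -504 + 1344*I*sqrt(2)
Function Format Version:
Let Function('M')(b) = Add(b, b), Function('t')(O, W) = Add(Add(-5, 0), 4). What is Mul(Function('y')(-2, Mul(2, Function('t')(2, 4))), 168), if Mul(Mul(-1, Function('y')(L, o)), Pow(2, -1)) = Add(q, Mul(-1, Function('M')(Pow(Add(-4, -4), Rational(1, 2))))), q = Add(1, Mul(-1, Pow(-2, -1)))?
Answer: Add(-504, Mul(1344, I, Pow(2, Rational(1, 2)))) ≈ Add(-504.00, Mul(1900.7, I))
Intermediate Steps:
q = Rational(3, 2) (q = Add(1, Mul(-1, Rational(-1, 2))) = Add(1, Rational(1, 2)) = Rational(3, 2) ≈ 1.5000)
Function('t')(O, W) = -1 (Function('t')(O, W) = Add(-5, 4) = -1)
Function('M')(b) = Mul(2, b)
Function('y')(L, o) = Add(-3, Mul(8, I, Pow(2, Rational(1, 2)))) (Function('y')(L, o) = Mul(-2, Add(Rational(3, 2), Mul(-1, Mul(2, Pow(Add(-4, -4), Rational(1, 2)))))) = Mul(-2, Add(Rational(3, 2), Mul(-1, Mul(2, Pow(-8, Rational(1, 2)))))) = Mul(-2, Add(Rational(3, 2), Mul(-1, Mul(2, Mul(2, I, Pow(2, Rational(1, 2))))))) = Mul(-2, Add(Rational(3, 2), Mul(-1, Mul(4, I, Pow(2, Rational(1, 2)))))) = Mul(-2, Add(Rational(3, 2), Mul(-4, I, Pow(2, Rational(1, 2))))) = Add(-3, Mul(8, I, Pow(2, Rational(1, 2)))))
Mul(Function('y')(-2, Mul(2, Function('t')(2, 4))), 168) = Mul(Add(-3, Mul(8, I, Pow(2, Rational(1, 2)))), 168) = Add(-504, Mul(1344, I, Pow(2, Rational(1, 2))))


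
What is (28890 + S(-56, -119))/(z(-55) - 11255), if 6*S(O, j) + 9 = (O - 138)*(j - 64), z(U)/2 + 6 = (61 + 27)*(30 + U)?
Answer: -69611/31334 ≈ -2.2216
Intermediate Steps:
z(U) = 5268 + 176*U (z(U) = -12 + 2*((61 + 27)*(30 + U)) = -12 + 2*(88*(30 + U)) = -12 + 2*(2640 + 88*U) = -12 + (5280 + 176*U) = 5268 + 176*U)
S(O, j) = -3/2 + (-138 + O)*(-64 + j)/6 (S(O, j) = -3/2 + ((O - 138)*(j - 64))/6 = -3/2 + ((-138 + O)*(-64 + j))/6 = -3/2 + (-138 + O)*(-64 + j)/6)
(28890 + S(-56, -119))/(z(-55) - 11255) = (28890 + (2941/2 - 23*(-119) - 32/3*(-56) + (⅙)*(-56)*(-119)))/((5268 + 176*(-55)) - 11255) = (28890 + (2941/2 + 2737 + 1792/3 + 3332/3))/((5268 - 9680) - 11255) = (28890 + 11831/2)/(-4412 - 11255) = (69611/2)/(-15667) = (69611/2)*(-1/15667) = -69611/31334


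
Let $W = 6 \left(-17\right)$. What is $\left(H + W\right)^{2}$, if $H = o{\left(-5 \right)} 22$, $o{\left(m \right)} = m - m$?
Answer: $10404$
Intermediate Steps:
$o{\left(m \right)} = 0$
$H = 0$ ($H = 0 \cdot 22 = 0$)
$W = -102$
$\left(H + W\right)^{2} = \left(0 - 102\right)^{2} = \left(-102\right)^{2} = 10404$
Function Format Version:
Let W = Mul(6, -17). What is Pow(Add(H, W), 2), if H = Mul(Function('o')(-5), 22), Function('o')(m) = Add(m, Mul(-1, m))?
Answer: 10404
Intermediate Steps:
Function('o')(m) = 0
H = 0 (H = Mul(0, 22) = 0)
W = -102
Pow(Add(H, W), 2) = Pow(Add(0, -102), 2) = Pow(-102, 2) = 10404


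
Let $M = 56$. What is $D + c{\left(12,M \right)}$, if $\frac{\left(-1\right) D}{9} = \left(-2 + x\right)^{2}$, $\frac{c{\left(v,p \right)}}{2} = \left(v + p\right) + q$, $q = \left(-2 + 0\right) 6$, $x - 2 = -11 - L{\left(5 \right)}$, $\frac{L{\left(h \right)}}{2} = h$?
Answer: $-3857$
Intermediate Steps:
$L{\left(h \right)} = 2 h$
$x = -19$ ($x = 2 - \left(11 + 2 \cdot 5\right) = 2 - 21 = -19$)
$q = -12$ ($q = \left(-2\right) 6 = -12$)
$c{\left(v,p \right)} = -24 + 2 p + 2 v$ ($c{\left(v,p \right)} = 2 \left(\left(v + p\right) - 12\right) = 2 \left(\left(p + v\right) - 12\right) = 2 \left(-12 + p + v\right) = -24 + 2 p + 2 v$)
$D = -3969$ ($D = - 9 \left(-2 - 19\right)^{2} = - 9 \left(-21\right)^{2} = \left(-9\right) 441 = -3969$)
$D + c{\left(12,M \right)} = -3969 + \left(-24 + 2 \cdot 56 + 2 \cdot 12\right) = -3969 + \left(-24 + 112 + 24\right) = -3969 + 112 = -3857$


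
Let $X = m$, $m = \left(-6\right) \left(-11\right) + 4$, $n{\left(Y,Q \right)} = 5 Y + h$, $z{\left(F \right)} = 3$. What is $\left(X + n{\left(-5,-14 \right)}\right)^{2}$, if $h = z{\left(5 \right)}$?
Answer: $2304$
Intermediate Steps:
$h = 3$
$n{\left(Y,Q \right)} = 3 + 5 Y$ ($n{\left(Y,Q \right)} = 5 Y + 3 = 3 + 5 Y$)
$m = 70$ ($m = 66 + 4 = 70$)
$X = 70$
$\left(X + n{\left(-5,-14 \right)}\right)^{2} = \left(70 + \left(3 + 5 \left(-5\right)\right)\right)^{2} = \left(70 + \left(3 - 25\right)\right)^{2} = \left(70 - 22\right)^{2} = 48^{2} = 2304$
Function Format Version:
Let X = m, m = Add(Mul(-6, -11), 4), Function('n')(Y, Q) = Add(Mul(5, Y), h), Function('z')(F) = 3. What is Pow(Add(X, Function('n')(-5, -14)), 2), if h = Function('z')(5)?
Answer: 2304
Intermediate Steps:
h = 3
Function('n')(Y, Q) = Add(3, Mul(5, Y)) (Function('n')(Y, Q) = Add(Mul(5, Y), 3) = Add(3, Mul(5, Y)))
m = 70 (m = Add(66, 4) = 70)
X = 70
Pow(Add(X, Function('n')(-5, -14)), 2) = Pow(Add(70, Add(3, Mul(5, -5))), 2) = Pow(Add(70, Add(3, -25)), 2) = Pow(Add(70, -22), 2) = Pow(48, 2) = 2304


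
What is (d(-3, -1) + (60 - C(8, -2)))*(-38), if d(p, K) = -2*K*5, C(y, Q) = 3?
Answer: -2546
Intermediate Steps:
d(p, K) = -10*K
(d(-3, -1) + (60 - C(8, -2)))*(-38) = (-10*(-1) + (60 - 1*3))*(-38) = (10 + (60 - 3))*(-38) = (10 + 57)*(-38) = 67*(-38) = -2546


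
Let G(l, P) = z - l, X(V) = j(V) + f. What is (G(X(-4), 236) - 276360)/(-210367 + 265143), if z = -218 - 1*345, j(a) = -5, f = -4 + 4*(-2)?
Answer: -138453/27388 ≈ -5.0552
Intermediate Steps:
f = -12 (f = -4 - 8 = -12)
X(V) = -17 (X(V) = -5 - 12 = -17)
z = -563 (z = -218 - 345 = -563)
G(l, P) = -563 - l
(G(X(-4), 236) - 276360)/(-210367 + 265143) = ((-563 - 1*(-17)) - 276360)/(-210367 + 265143) = ((-563 + 17) - 276360)/54776 = (-546 - 276360)*(1/54776) = -276906*1/54776 = -138453/27388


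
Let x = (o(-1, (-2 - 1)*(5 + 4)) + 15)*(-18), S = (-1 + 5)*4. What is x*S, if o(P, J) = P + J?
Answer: 3744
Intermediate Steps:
o(P, J) = J + P
S = 16 (S = 4*4 = 16)
x = 234 (x = (((-2 - 1)*(5 + 4) - 1) + 15)*(-18) = ((-3*9 - 1) + 15)*(-18) = ((-27 - 1) + 15)*(-18) = (-28 + 15)*(-18) = -13*(-18) = 234)
x*S = 234*16 = 3744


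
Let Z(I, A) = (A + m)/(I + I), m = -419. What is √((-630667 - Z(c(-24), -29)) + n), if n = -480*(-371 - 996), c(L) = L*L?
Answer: √917762/6 ≈ 159.67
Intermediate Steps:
c(L) = L²
Z(I, A) = (-419 + A)/(2*I) (Z(I, A) = (A - 419)/(I + I) = (-419 + A)/((2*I)) = (-419 + A)*(1/(2*I)) = (-419 + A)/(2*I))
n = 656160 (n = -480*(-1367) = 656160)
√((-630667 - Z(c(-24), -29)) + n) = √((-630667 - (-419 - 29)/(2*((-24)²))) + 656160) = √((-630667 - (-448)/(2*576)) + 656160) = √((-630667 - 1*(-7/18)) + 656160) = √((-630667 + 7/18) + 656160) = √(-11351999/18 + 656160) = √(458881/18) = √917762/6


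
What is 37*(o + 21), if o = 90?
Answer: 4107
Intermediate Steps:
37*(o + 21) = 37*(90 + 21) = 37*111 = 4107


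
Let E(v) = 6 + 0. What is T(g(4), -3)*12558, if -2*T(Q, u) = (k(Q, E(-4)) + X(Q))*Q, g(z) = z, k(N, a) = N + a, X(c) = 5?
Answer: -376740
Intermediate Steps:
E(v) = 6
T(Q, u) = -Q*(11 + Q)/2 (T(Q, u) = -((Q + 6) + 5)*Q/2 = -((6 + Q) + 5)*Q/2 = -(11 + Q)*Q/2 = -Q*(11 + Q)/2)
T(g(4), -3)*12558 = -1/2*4*(11 + 4)*12558 = -1/2*4*15*12558 = -30*12558 = -376740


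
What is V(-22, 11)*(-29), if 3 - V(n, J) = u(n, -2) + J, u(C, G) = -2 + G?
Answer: 116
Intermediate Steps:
V(n, J) = 7 - J (V(n, J) = 3 - ((-2 - 2) + J) = 3 - (-4 + J) = 3 + (4 - J) = 7 - J)
V(-22, 11)*(-29) = (7 - 1*11)*(-29) = (7 - 11)*(-29) = -4*(-29) = 116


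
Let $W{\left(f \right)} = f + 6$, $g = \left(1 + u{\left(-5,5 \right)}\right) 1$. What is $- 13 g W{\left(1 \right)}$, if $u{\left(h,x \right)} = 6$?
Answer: $-637$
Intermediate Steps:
$g = 7$ ($g = \left(1 + 6\right) 1 = 7 \cdot 1 = 7$)
$W{\left(f \right)} = 6 + f$
$- 13 g W{\left(1 \right)} = \left(-13\right) 7 \left(6 + 1\right) = \left(-91\right) 7 = -637$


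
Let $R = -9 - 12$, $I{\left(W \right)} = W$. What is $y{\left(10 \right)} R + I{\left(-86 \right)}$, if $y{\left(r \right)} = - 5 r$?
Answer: $964$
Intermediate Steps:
$R = -21$ ($R = -9 - 12 = -21$)
$y{\left(10 \right)} R + I{\left(-86 \right)} = \left(-5\right) 10 \left(-21\right) - 86 = \left(-50\right) \left(-21\right) - 86 = 1050 - 86 = 964$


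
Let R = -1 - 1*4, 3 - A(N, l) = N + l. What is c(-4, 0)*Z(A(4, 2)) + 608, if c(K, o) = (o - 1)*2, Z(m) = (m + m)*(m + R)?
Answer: 512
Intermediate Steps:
A(N, l) = 3 - N - l (A(N, l) = 3 - (N + l) = 3 + (-N - l) = 3 - N - l)
R = -5 (R = -1 - 4 = -5)
Z(m) = 2*m*(-5 + m) (Z(m) = (m + m)*(m - 5) = (2*m)*(-5 + m) = 2*m*(-5 + m))
c(K, o) = -2 + 2*o (c(K, o) = (-1 + o)*2 = -2 + 2*o)
c(-4, 0)*Z(A(4, 2)) + 608 = (-2 + 2*0)*(2*(3 - 1*4 - 1*2)*(-5 + (3 - 1*4 - 1*2))) + 608 = (-2 + 0)*(2*(3 - 4 - 2)*(-5 + (3 - 4 - 2))) + 608 = -4*(-3)*(-5 - 3) + 608 = -4*(-3)*(-8) + 608 = -2*48 + 608 = -96 + 608 = 512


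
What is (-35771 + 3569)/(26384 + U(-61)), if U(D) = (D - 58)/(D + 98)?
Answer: -397158/325363 ≈ -1.2207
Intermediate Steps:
U(D) = (-58 + D)/(98 + D)
(-35771 + 3569)/(26384 + U(-61)) = (-35771 + 3569)/(26384 + (-58 - 61)/(98 - 61)) = -32202/(26384 - 119/37) = -32202/976089/37 = -32202*37/976089 = -397158/325363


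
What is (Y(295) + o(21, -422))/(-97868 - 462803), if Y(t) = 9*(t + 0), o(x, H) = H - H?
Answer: -2655/560671 ≈ -0.0047354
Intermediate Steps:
o(x, H) = 0
Y(t) = 9*t
(Y(295) + o(21, -422))/(-97868 - 462803) = (9*295 + 0)/(-97868 - 462803) = (2655 + 0)/(-560671) = 2655*(-1/560671) = -2655/560671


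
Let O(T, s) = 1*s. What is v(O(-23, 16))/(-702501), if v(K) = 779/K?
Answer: -779/11240016 ≈ -6.9306e-5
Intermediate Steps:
O(T, s) = s
v(O(-23, 16))/(-702501) = (779/16)/(-702501) = (779*(1/16))*(-1/702501) = (779/16)*(-1/702501) = -779/11240016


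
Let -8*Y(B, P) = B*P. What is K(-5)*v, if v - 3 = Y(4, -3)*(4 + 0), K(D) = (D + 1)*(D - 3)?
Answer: 288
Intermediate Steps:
K(D) = (1 + D)*(-3 + D)
Y(B, P) = -B*P/8
v = 9 (v = 3 + (-⅛*4*(-3))*(4 + 0) = 3 + (3/2)*4 = 3 + 6 = 9)
K(-5)*v = (-3 + (-5)² - 2*(-5))*9 = (-3 + 25 + 10)*9 = 32*9 = 288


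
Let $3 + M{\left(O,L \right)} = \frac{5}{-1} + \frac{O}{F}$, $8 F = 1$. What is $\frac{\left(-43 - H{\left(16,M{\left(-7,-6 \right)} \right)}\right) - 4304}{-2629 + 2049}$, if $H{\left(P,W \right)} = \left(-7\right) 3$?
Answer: $\frac{2163}{290} \approx 7.4586$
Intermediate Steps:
$F = \frac{1}{8}$ ($F = \frac{1}{8} \cdot 1 = \frac{1}{8} \approx 0.125$)
$M{\left(O,L \right)} = -8 + 8 O$ ($M{\left(O,L \right)} = -3 + \left(\frac{5}{-1} + O \frac{1}{\frac{1}{8}}\right) = -3 + \left(5 \left(-1\right) + O 8\right) = -3 + \left(-5 + 8 O\right) = -8 + 8 O$)
$H{\left(P,W \right)} = -21$
$\frac{\left(-43 - H{\left(16,M{\left(-7,-6 \right)} \right)}\right) - 4304}{-2629 + 2049} = \frac{\left(-43 - -21\right) - 4304}{-2629 + 2049} = \frac{\left(-43 + 21\right) - 4304}{-580} = \left(-22 - 4304\right) \left(- \frac{1}{580}\right) = \left(-4326\right) \left(- \frac{1}{580}\right) = \frac{2163}{290}$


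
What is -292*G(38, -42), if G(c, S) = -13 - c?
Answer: 14892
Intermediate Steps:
-292*G(38, -42) = -292*(-13 - 1*38) = -292*(-13 - 38) = -292*(-51) = 14892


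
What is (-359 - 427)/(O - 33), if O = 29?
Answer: 393/2 ≈ 196.50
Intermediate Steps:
(-359 - 427)/(O - 33) = (-359 - 427)/(29 - 33) = -786/(-4) = -786*(-1/4) = 393/2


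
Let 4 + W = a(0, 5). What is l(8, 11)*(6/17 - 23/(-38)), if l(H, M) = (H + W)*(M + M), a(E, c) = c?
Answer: 61281/323 ≈ 189.72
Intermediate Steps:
W = 1 (W = -4 + 5 = 1)
l(H, M) = 2*M*(1 + H) (l(H, M) = (H + 1)*(M + M) = (1 + H)*(2*M) = 2*M*(1 + H))
l(8, 11)*(6/17 - 23/(-38)) = (2*11*(1 + 8))*(6/17 - 23/(-38)) = (2*11*9)*(6*(1/17) - 23*(-1/38)) = 198*(6/17 + 23/38) = 198*(619/646) = 61281/323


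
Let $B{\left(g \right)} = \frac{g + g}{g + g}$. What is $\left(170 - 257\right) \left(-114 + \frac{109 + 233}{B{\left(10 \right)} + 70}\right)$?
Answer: $\frac{674424}{71} \approx 9498.9$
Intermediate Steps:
$B{\left(g \right)} = 1$ ($B{\left(g \right)} = \frac{2 g}{2 g} = 2 g \frac{1}{2 g} = 1$)
$\left(170 - 257\right) \left(-114 + \frac{109 + 233}{B{\left(10 \right)} + 70}\right) = \left(170 - 257\right) \left(-114 + \frac{109 + 233}{1 + 70}\right) = - 87 \left(-114 + \frac{342}{71}\right) = \left(-87\right) \left(- \frac{7752}{71}\right) = \frac{674424}{71}$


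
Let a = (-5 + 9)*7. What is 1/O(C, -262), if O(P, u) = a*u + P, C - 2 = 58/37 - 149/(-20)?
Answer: -740/5420487 ≈ -0.00013652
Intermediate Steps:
C = 8153/740 (C = 2 + (58/37 - 149/(-20)) = 2 + (58*(1/37) - 149*(-1/20)) = 2 + (58/37 + 149/20) = 2 + 6673/740 = 8153/740 ≈ 11.018)
a = 28 (a = 4*7 = 28)
O(P, u) = P + 28*u (O(P, u) = 28*u + P = P + 28*u)
1/O(C, -262) = 1/(8153/740 + 28*(-262)) = 1/(8153/740 - 7336) = 1/(-5420487/740) = -740/5420487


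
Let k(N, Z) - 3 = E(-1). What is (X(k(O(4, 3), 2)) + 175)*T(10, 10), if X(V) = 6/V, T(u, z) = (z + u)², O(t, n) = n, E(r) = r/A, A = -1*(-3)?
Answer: 70900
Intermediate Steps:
A = 3
E(r) = r/3
k(N, Z) = 8/3 (k(N, Z) = 3 + (⅓)*(-1) = 3 - ⅓ = 8/3)
T(u, z) = (u + z)²
(X(k(O(4, 3), 2)) + 175)*T(10, 10) = (6/(8/3) + 175)*(10 + 10)² = (6*(3/8) + 175)*20² = (9/4 + 175)*400 = (709/4)*400 = 70900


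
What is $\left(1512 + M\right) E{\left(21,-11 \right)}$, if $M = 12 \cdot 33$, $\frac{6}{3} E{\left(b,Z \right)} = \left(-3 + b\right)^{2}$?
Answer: $309096$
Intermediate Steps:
$E{\left(b,Z \right)} = \frac{\left(-3 + b\right)^{2}}{2}$
$M = 396$
$\left(1512 + M\right) E{\left(21,-11 \right)} = \left(1512 + 396\right) \frac{\left(-3 + 21\right)^{2}}{2} = 1908 \frac{18^{2}}{2} = 1908 \cdot \frac{1}{2} \cdot 324 = 1908 \cdot 162 = 309096$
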